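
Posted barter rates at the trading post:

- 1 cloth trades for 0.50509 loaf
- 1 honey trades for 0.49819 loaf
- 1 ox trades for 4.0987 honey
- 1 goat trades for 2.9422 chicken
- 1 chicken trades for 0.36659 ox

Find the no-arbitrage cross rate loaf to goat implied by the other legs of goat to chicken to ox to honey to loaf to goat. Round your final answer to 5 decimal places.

Known legs of the cycle: 2.9422 × 0.36659 × 4.0987 × 0.49819 = 2.202388560759365594
For no arbitrage the full-cycle product must be 1, so the missing rate is 1 / 2.202388560759365594 ≈ 0.4540525.

0.45405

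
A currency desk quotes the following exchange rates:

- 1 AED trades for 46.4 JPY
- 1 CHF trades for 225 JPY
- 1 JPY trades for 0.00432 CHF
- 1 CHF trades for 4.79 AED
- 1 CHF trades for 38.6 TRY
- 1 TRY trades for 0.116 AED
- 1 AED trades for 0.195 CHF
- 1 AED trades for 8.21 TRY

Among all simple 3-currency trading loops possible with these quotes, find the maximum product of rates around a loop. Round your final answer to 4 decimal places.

AED→JPY→CHF→AED: 46.4 × 0.00432 × 4.79 = 0.96015
AED→CHF→TRY→AED: 0.195 × 38.6 × 0.116 = 0.87313
Maximum is AED→JPY→CHF→AED at 0.9601; no arbitrage — every cycle loses value.

0.9601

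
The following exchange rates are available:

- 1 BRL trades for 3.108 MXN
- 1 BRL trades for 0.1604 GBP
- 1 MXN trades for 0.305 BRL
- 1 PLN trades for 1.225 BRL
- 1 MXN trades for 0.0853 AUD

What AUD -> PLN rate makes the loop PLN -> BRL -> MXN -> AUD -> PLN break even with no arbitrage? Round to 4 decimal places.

Known legs of the cycle: 1.225 × 3.108 × 0.0853 = 0.32476269
For no arbitrage the full-cycle product must be 1, so the missing rate is 1 / 0.32476269 ≈ 3.079171.

3.0792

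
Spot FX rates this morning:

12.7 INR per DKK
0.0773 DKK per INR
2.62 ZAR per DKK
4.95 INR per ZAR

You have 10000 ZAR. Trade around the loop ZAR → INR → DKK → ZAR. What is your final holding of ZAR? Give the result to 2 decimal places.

10000 ZAR × 4.95 = 49500 INR
49500 INR × 0.0773 = 3826.35 DKK
3826.35 DKK × 2.62 = 10025.037 ZAR

10025.04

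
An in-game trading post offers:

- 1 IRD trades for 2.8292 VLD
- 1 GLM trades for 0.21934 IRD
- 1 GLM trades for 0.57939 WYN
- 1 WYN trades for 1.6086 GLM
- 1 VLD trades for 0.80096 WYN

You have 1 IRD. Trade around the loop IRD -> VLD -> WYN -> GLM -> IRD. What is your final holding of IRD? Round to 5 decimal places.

0.79954

1 IRD × 2.8292 = 2.8292 VLD
2.8292 VLD × 0.80096 = 2.266076032 WYN
2.266076032 WYN × 1.6086 = 3.6452099050752 GLM
3.6452099050752 GLM × 0.21934 = 0.799540340579194368 IRD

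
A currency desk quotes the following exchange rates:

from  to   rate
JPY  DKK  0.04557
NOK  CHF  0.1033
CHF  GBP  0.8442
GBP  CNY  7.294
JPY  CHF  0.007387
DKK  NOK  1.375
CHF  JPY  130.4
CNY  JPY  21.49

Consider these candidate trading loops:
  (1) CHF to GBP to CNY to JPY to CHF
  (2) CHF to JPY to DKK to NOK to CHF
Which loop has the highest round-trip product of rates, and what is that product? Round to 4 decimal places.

(1) 0.8442 × 7.294 × 21.49 × 0.007387 = 0.97750
(2) 130.4 × 0.04557 × 1.375 × 0.1033 = 0.84403
Highest is cycle (1) at 0.9775 (≤1, no arbitrage).

0.9775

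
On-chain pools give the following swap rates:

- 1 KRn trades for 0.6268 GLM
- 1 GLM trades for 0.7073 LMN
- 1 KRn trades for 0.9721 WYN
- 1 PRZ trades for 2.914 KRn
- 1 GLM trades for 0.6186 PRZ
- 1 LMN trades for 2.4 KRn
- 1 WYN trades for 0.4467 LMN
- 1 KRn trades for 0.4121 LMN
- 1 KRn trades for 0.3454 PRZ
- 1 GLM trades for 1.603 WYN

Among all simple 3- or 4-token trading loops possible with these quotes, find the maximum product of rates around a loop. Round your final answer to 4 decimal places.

PRZ→KRn→GLM→PRZ: 2.914 × 0.6268 × 0.6186 = 1.12987
LMN→KRn→GLM→WYN→LMN: 2.4 × 0.6268 × 1.603 × 0.4467 = 1.07718
LMN→KRn→GLM→LMN: 2.4 × 0.6268 × 0.7073 = 1.06401
LMN→KRn→WYN→LMN: 2.4 × 0.9721 × 0.4467 = 1.04217
Maximum is PRZ→KRn→GLM→PRZ at 1.1299; arbitrage exists.

1.1299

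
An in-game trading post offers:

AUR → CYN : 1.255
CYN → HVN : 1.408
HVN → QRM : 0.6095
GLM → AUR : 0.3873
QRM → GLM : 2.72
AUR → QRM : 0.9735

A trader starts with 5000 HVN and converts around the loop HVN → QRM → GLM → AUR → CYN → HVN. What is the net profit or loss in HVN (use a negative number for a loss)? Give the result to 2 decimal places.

672.92

5000 HVN × 0.6095 = 3047.5 QRM
3047.5 QRM × 2.72 = 8289.2 GLM
8289.2 GLM × 0.3873 = 3210.40716 AUR
3210.40716 AUR × 1.255 = 4029.0609858 CYN
4029.0609858 CYN × 1.408 = 5672.9178680064 HVN
Net change: 5672.9178680064 − 5000 = 672.9178680064 HVN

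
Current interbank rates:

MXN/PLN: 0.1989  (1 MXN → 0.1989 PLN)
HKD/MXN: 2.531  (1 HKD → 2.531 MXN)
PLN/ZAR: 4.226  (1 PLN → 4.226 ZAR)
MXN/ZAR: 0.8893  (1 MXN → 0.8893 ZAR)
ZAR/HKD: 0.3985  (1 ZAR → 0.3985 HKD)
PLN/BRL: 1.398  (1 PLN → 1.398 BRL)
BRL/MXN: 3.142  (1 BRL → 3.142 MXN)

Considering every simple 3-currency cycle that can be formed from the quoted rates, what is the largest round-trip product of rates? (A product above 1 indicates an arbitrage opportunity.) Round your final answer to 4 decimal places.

0.8970

HKD→MXN→ZAR→HKD: 2.531 × 0.8893 × 0.3985 = 0.89695
BRL→MXN→PLN→BRL: 3.142 × 0.1989 × 1.398 = 0.87367
Maximum is HKD→MXN→ZAR→HKD at 0.8970; no arbitrage — every cycle loses value.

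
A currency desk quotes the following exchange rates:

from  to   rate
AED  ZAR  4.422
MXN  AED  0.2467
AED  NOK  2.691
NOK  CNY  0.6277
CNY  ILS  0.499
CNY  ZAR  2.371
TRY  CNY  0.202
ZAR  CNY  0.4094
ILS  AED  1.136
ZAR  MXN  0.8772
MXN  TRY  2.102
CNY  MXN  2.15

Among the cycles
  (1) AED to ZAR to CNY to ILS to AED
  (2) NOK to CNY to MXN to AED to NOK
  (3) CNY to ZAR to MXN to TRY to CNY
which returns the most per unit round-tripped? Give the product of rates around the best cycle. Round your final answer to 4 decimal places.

1.0262

(1) 4.422 × 0.4094 × 0.499 × 1.136 = 1.02623
(2) 0.6277 × 2.15 × 0.2467 × 2.691 = 0.89593
(3) 2.371 × 0.8772 × 2.102 × 0.202 = 0.88311
Highest is cycle (1) at 1.0262 (>1, arbitrage).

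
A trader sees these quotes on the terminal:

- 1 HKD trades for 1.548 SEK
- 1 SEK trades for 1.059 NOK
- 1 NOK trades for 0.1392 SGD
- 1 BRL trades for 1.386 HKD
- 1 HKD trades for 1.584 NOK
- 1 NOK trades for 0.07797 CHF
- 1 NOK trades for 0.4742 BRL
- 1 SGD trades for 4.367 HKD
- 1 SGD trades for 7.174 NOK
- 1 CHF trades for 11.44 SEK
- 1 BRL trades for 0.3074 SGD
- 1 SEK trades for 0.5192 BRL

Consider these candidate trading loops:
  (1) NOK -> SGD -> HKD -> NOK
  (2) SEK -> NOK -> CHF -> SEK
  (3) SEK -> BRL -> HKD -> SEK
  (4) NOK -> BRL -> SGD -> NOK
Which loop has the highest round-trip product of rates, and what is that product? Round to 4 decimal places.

1.1140

(1) 0.1392 × 4.367 × 1.584 = 0.96289
(2) 1.059 × 0.07797 × 11.44 = 0.94460
(3) 0.5192 × 1.386 × 1.548 = 1.11396
(4) 0.4742 × 0.3074 × 7.174 = 1.04575
Highest is cycle (3) at 1.1140 (>1, arbitrage).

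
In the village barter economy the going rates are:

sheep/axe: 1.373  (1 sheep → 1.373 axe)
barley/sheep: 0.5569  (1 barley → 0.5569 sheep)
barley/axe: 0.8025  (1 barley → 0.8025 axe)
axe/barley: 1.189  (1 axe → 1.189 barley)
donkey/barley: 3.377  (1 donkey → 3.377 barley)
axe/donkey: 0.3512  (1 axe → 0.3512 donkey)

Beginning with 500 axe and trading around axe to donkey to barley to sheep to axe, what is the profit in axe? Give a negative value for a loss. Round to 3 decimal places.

500 axe × 0.3512 = 175.6 donkey
175.6 donkey × 3.377 = 593.0012 barley
593.0012 barley × 0.5569 = 330.24236828 sheep
330.24236828 sheep × 1.373 = 453.42277164844 axe
Net change: 453.42277164844 − 500 = -46.57722835156 axe

-46.577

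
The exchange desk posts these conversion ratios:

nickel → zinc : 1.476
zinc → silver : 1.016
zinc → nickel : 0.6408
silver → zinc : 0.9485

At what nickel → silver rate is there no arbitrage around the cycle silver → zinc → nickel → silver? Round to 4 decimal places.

1.6453

Known legs of the cycle: 0.9485 × 0.6408 = 0.6077988
For no arbitrage the full-cycle product must be 1, so the missing rate is 1 / 0.6077988 ≈ 1.645281.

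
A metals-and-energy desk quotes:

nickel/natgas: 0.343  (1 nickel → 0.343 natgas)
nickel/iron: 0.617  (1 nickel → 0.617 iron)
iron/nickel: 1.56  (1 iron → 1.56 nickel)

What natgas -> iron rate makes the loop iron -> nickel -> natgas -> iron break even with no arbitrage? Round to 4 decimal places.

1.8689

Known legs of the cycle: 1.56 × 0.343 = 0.53508
For no arbitrage the full-cycle product must be 1, so the missing rate is 1 / 0.53508 ≈ 1.868879.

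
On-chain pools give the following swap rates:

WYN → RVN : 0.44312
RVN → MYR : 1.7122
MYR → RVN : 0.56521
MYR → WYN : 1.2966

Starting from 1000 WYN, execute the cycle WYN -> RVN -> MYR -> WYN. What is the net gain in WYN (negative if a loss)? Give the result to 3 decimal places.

1000 WYN × 0.44312 = 443.12 RVN
443.12 RVN × 1.7122 = 758.710064 MYR
758.710064 MYR × 1.2966 = 983.7434689824 WYN
Net change: 983.7434689824 − 1000 = -16.2565310176 WYN

-16.257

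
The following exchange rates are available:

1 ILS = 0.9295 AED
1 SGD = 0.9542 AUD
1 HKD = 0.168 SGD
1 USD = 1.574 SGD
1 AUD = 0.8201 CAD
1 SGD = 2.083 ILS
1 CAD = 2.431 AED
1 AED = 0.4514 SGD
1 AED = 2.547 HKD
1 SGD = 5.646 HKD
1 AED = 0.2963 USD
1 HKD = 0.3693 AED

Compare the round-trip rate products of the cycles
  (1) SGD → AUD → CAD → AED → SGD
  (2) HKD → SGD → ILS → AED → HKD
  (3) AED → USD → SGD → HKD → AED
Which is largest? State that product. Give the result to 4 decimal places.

0.9724

(1) 0.9542 × 0.8201 × 2.431 × 0.4514 = 0.85872
(2) 0.168 × 2.083 × 0.9295 × 2.547 = 0.82847
(3) 0.2963 × 1.574 × 5.646 × 0.3693 = 0.97243
Highest is cycle (3) at 0.9724 (≤1, no arbitrage).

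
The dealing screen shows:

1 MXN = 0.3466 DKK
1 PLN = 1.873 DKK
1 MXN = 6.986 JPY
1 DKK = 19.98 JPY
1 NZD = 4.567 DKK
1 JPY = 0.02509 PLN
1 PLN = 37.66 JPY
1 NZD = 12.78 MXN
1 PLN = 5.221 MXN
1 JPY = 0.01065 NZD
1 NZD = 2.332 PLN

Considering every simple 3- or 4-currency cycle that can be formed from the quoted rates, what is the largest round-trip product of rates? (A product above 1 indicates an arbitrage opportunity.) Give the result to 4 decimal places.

DKK→JPY→NZD→DKK: 19.98 × 0.01065 × 4.567 = 0.97180
NZD→MXN→JPY→NZD: 12.78 × 6.986 × 0.01065 = 0.95084
DKK→JPY→NZD→MXN→DKK: 19.98 × 0.01065 × 12.78 × 0.3466 = 0.94255
DKK→JPY→PLN→DKK: 19.98 × 0.02509 × 1.873 = 0.93893
NZD→PLN→JPY→NZD: 2.332 × 37.66 × 0.01065 = 0.93532
DKK→JPY→NZD→PLN→DKK: 19.98 × 0.01065 × 2.332 × 1.873 = 0.92942
MXN→JPY→PLN→MXN: 6.986 × 0.02509 × 5.221 = 0.91513
DKK→JPY→PLN→MXN→DKK: 19.98 × 0.02509 × 5.221 × 0.3466 = 0.90715
NZD→PLN→MXN→JPY→NZD: 2.332 × 5.221 × 6.986 × 0.01065 = 0.90586
Maximum is DKK→JPY→NZD→DKK at 0.9718; no arbitrage — every cycle loses value.

0.9718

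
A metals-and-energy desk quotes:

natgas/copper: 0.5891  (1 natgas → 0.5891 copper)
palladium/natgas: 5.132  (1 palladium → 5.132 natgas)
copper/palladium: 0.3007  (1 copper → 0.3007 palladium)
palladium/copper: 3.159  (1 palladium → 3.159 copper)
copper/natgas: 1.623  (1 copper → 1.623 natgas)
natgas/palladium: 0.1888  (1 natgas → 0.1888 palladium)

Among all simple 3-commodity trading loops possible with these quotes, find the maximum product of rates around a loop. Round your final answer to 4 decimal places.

0.9680

natgas→palladium→copper→natgas: 0.1888 × 3.159 × 1.623 = 0.96799
natgas→copper→palladium→natgas: 0.5891 × 0.3007 × 5.132 = 0.90909
Maximum is natgas→palladium→copper→natgas at 0.9680; no arbitrage — every cycle loses value.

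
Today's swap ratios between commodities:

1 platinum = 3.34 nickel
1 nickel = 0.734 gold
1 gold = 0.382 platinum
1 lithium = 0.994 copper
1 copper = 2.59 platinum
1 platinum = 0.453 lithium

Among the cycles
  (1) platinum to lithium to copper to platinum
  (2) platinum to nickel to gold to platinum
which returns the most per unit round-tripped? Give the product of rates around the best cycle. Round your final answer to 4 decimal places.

1.1662

(1) 0.453 × 0.994 × 2.59 = 1.16623
(2) 3.34 × 0.734 × 0.382 = 0.93650
Highest is cycle (1) at 1.1662 (>1, arbitrage).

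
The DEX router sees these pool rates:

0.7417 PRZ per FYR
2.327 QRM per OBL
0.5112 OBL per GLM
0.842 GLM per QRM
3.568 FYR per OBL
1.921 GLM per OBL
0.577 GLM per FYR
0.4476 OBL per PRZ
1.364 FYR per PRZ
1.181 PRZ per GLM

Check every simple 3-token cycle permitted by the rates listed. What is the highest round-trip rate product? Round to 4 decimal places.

1.1845

FYR→PRZ→OBL→FYR: 0.7417 × 0.4476 × 3.568 = 1.18452
FYR→GLM→OBL→FYR: 0.577 × 0.5112 × 3.568 = 1.05243
GLM→PRZ→OBL→GLM: 1.181 × 0.4476 × 1.921 = 1.01547
GLM→OBL→QRM→GLM: 0.5112 × 2.327 × 0.842 = 1.00161
FYR→GLM→PRZ→FYR: 0.577 × 1.181 × 1.364 = 0.92948
Maximum is FYR→PRZ→OBL→FYR at 1.1845; arbitrage exists.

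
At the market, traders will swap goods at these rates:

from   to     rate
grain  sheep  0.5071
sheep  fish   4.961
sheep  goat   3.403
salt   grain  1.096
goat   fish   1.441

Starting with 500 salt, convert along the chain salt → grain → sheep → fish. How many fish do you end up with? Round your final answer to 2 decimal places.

500 salt × 1.096 = 548 grain
548 grain × 0.5071 = 277.8908 sheep
277.8908 sheep × 4.961 = 1378.6162588 fish

1378.62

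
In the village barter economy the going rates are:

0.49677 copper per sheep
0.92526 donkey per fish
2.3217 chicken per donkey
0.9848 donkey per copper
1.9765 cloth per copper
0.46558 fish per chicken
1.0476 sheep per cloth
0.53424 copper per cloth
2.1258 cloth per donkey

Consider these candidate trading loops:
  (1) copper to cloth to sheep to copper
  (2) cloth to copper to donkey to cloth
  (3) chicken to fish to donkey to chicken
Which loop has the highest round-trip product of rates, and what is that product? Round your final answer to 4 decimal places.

1.1184

(1) 1.9765 × 1.0476 × 0.49677 = 1.02860
(2) 0.53424 × 0.9848 × 2.1258 = 1.11842
(3) 0.46558 × 0.92526 × 2.3217 = 1.00015
Highest is cycle (2) at 1.1184 (>1, arbitrage).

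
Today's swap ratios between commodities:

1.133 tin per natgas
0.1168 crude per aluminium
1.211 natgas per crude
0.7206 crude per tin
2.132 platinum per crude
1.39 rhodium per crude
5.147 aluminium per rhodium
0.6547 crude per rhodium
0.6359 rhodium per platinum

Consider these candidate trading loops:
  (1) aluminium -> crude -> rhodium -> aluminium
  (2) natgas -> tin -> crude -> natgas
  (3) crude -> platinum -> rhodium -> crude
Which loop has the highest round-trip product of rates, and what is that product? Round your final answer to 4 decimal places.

0.9887

(1) 0.1168 × 1.39 × 5.147 = 0.83563
(2) 1.133 × 0.7206 × 1.211 = 0.98871
(3) 2.132 × 0.6359 × 0.6547 = 0.88760
Highest is cycle (2) at 0.9887 (≤1, no arbitrage).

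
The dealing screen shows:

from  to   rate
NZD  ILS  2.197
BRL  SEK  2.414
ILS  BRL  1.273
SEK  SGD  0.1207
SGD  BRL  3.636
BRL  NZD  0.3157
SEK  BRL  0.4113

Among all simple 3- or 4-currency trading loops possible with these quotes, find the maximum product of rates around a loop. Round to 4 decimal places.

BRL→SEK→SGD→BRL: 2.414 × 0.1207 × 3.636 = 1.05942
BRL→NZD→ILS→BRL: 0.3157 × 2.197 × 1.273 = 0.88294
Maximum is BRL→SEK→SGD→BRL at 1.0594; arbitrage exists.

1.0594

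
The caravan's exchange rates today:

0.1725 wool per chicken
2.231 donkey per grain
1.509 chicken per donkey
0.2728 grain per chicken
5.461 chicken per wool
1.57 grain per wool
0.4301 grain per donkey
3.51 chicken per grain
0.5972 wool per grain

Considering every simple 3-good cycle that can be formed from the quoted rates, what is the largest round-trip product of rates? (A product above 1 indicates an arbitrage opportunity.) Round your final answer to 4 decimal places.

chicken→wool→grain→chicken: 0.1725 × 1.57 × 3.51 = 0.95060
donkey→chicken→grain→donkey: 1.509 × 0.2728 × 2.231 = 0.91840
chicken→grain→wool→chicken: 0.2728 × 0.5972 × 5.461 = 0.88969
Maximum is chicken→wool→grain→chicken at 0.9506; no arbitrage — every cycle loses value.

0.9506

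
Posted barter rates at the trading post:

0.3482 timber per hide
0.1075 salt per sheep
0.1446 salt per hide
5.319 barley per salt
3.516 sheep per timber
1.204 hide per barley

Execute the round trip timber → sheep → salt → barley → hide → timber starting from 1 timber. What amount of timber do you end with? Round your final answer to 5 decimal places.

0.84284

1 timber × 3.516 = 3.516 sheep
3.516 sheep × 0.1075 = 0.37797 salt
0.37797 salt × 5.319 = 2.01042243 barley
2.01042243 barley × 1.204 = 2.42054860572 hide
2.42054860572 hide × 0.3482 = 0.842835024511704 timber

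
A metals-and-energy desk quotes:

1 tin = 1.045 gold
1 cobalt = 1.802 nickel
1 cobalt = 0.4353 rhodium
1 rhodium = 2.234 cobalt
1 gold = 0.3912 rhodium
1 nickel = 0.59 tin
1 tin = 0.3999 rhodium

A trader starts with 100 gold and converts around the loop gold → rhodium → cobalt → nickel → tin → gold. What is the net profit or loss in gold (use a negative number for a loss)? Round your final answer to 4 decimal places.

100 gold × 0.3912 = 39.12 rhodium
39.12 rhodium × 2.234 = 87.39408 cobalt
87.39408 cobalt × 1.802 = 157.48413216 nickel
157.48413216 nickel × 0.59 = 92.9156379744 tin
92.9156379744 tin × 1.045 = 97.096841683248 gold
Net change: 97.096841683248 − 100 = -2.903158316752 gold

-2.9032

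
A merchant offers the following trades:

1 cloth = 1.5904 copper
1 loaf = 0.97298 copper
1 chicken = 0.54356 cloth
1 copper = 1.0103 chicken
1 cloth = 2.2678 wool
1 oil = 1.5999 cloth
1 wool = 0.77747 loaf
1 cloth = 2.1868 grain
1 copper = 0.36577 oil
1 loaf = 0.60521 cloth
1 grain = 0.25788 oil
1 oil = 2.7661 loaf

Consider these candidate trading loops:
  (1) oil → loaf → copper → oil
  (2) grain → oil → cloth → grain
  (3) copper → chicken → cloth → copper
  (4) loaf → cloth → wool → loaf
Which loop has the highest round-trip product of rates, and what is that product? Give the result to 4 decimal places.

(1) 2.7661 × 0.97298 × 0.36577 = 0.98442
(2) 0.25788 × 1.5999 × 2.1868 = 0.90223
(3) 1.0103 × 0.54356 × 1.5904 = 0.87338
(4) 0.60521 × 2.2678 × 0.77747 = 1.06707
Highest is cycle (4) at 1.0671 (>1, arbitrage).

1.0671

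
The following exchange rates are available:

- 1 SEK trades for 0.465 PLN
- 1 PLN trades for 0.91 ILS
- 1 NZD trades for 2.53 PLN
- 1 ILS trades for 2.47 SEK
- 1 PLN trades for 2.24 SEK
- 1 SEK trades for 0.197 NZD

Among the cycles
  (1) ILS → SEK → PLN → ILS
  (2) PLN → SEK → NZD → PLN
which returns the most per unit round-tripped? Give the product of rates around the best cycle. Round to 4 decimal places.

(1) 2.47 × 0.465 × 0.91 = 1.04518
(2) 2.24 × 0.197 × 2.53 = 1.11644
Highest is cycle (2) at 1.1164 (>1, arbitrage).

1.1164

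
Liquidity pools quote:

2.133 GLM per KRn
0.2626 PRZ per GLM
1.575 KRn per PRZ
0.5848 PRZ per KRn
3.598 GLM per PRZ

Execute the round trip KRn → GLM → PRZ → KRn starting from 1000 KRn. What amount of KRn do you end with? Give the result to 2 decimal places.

882.20

1000 KRn × 2.133 = 2133 GLM
2133 GLM × 0.2626 = 560.1258 PRZ
560.1258 PRZ × 1.575 = 882.198135 KRn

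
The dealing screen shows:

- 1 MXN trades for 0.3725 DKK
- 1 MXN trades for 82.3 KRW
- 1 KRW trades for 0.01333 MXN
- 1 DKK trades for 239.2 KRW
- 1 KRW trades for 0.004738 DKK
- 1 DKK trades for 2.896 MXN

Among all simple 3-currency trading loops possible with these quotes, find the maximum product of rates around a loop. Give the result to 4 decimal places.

1.1877

DKK→KRW→MXN→DKK: 239.2 × 0.01333 × 0.3725 = 1.18773
DKK→MXN→KRW→DKK: 2.896 × 82.3 × 0.004738 = 1.12926
Maximum is DKK→KRW→MXN→DKK at 1.1877; arbitrage exists.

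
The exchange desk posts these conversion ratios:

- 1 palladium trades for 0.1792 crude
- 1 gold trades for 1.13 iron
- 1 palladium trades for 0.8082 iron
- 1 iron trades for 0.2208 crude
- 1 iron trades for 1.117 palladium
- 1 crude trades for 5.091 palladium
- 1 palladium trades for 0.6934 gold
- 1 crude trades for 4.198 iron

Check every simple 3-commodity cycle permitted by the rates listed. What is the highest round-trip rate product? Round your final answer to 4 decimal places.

palladium→iron→crude→palladium: 0.8082 × 0.2208 × 5.091 = 0.90849
gold→iron→palladium→gold: 1.13 × 1.117 × 0.6934 = 0.87522
palladium→crude→iron→palladium: 0.1792 × 4.198 × 1.117 = 0.84030
Maximum is palladium→iron→crude→palladium at 0.9085; no arbitrage — every cycle loses value.

0.9085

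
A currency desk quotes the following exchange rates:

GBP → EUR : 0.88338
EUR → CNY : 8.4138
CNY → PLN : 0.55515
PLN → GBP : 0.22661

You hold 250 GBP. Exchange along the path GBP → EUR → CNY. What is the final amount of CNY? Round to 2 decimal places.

250 GBP × 0.88338 = 220.845 EUR
220.845 EUR × 8.4138 = 1858.145661 CNY

1858.15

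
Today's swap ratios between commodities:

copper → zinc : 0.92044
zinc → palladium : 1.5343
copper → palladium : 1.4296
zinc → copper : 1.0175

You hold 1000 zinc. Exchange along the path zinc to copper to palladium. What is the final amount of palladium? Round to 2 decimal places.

1454.62

1000 zinc × 1.0175 = 1017.5 copper
1017.5 copper × 1.4296 = 1454.618 palladium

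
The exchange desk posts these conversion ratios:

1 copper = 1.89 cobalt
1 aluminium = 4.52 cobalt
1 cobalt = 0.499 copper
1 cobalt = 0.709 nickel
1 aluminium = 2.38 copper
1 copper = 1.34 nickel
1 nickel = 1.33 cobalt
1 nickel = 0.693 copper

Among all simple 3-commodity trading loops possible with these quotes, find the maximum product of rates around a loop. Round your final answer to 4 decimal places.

0.9286

cobalt→nickel→copper→cobalt: 0.709 × 0.693 × 1.89 = 0.92863
cobalt→copper→nickel→cobalt: 0.499 × 1.34 × 1.33 = 0.88932
Maximum is cobalt→nickel→copper→cobalt at 0.9286; no arbitrage — every cycle loses value.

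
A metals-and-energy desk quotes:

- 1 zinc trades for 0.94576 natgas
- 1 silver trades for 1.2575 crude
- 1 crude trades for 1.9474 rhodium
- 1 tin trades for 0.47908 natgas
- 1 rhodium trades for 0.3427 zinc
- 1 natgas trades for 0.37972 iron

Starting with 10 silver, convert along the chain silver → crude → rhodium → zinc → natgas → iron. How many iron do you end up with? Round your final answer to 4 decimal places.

10 silver × 1.2575 = 12.575 crude
12.575 crude × 1.9474 = 24.488555 rhodium
24.488555 rhodium × 0.3427 = 8.3922277985 zinc
8.3922277985 zinc × 0.94576 = 7.93703336270936 natgas
7.93703336270936 natgas × 0.37972 = 3.0138503084879981792 iron

3.0139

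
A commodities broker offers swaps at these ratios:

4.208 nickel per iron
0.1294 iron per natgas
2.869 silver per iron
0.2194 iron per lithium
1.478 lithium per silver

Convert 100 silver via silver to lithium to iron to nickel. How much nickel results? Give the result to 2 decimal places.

100 silver × 1.478 = 147.8 lithium
147.8 lithium × 0.2194 = 32.42732 iron
32.42732 iron × 4.208 = 136.45416256 nickel

136.45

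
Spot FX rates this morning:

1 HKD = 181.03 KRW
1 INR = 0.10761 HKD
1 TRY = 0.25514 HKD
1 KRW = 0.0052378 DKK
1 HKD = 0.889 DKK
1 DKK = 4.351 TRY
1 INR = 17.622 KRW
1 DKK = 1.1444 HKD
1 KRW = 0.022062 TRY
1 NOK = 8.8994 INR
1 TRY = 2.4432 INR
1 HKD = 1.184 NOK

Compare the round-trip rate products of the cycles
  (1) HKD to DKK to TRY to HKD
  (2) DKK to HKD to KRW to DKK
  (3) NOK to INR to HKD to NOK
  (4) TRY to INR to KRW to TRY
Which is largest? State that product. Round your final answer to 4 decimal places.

1.1339

(1) 0.889 × 4.351 × 0.25514 = 0.98689
(2) 1.1444 × 181.03 × 0.0052378 = 1.08512
(3) 8.8994 × 0.10761 × 1.184 = 1.13387
(4) 2.4432 × 17.622 × 0.022062 = 0.94986
Highest is cycle (3) at 1.1339 (>1, arbitrage).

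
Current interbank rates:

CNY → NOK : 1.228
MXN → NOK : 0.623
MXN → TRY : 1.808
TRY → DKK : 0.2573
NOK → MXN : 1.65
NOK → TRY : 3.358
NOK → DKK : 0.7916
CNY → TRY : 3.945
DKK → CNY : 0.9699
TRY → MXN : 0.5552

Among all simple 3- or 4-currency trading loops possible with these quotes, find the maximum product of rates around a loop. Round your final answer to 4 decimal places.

TRY→MXN→NOK→TRY: 0.5552 × 0.623 × 3.358 = 1.16150
TRY→DKK→CNY→NOK→TRY: 0.2573 × 0.9699 × 1.228 × 3.358 = 1.02907
TRY→DKK→CNY→TRY: 0.2573 × 0.9699 × 3.945 = 0.98450
DKK→CNY→NOK→DKK: 0.9699 × 1.228 × 0.7916 = 0.94283
Maximum is TRY→MXN→NOK→TRY at 1.1615; arbitrage exists.

1.1615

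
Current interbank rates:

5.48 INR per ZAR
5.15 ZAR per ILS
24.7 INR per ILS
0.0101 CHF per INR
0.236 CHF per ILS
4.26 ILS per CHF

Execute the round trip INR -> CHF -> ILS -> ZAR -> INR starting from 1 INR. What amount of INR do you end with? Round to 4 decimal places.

1.2143

1 INR × 0.0101 = 0.0101 CHF
0.0101 CHF × 4.26 = 0.043026 ILS
0.043026 ILS × 5.15 = 0.2215839 ZAR
0.2215839 ZAR × 5.48 = 1.214279772 INR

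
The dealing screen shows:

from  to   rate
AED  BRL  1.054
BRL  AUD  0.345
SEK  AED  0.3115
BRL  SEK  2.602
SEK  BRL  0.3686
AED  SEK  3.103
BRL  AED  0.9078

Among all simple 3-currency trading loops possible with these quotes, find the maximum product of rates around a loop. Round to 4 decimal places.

1.0383

BRL→AED→SEK→BRL: 0.9078 × 3.103 × 0.3686 = 1.03831
BRL→SEK→AED→BRL: 2.602 × 0.3115 × 1.054 = 0.85429
Maximum is BRL→AED→SEK→BRL at 1.0383; arbitrage exists.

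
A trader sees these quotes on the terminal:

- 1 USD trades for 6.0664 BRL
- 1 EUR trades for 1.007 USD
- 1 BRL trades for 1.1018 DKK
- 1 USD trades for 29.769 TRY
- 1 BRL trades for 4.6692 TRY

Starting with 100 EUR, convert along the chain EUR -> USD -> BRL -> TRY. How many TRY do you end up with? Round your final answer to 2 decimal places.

2852.35

100 EUR × 1.007 = 100.7 USD
100.7 USD × 6.0664 = 610.88648 BRL
610.88648 BRL × 4.6692 = 2852.351152416 TRY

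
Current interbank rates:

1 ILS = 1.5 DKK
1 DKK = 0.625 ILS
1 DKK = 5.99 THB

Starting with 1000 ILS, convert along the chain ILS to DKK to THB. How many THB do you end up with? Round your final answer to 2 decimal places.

8985.00

1000 ILS × 1.5 = 1500 DKK
1500 DKK × 5.99 = 8985 THB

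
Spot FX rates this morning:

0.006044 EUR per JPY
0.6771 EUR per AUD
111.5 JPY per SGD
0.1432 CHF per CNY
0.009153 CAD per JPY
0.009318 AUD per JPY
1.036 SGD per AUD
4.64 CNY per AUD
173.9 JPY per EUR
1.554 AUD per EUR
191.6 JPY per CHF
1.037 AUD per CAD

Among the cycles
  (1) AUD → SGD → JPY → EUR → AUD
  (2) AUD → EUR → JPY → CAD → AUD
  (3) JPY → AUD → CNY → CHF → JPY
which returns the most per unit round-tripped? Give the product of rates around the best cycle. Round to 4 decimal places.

(1) 1.036 × 111.5 × 0.006044 × 1.554 = 1.08495
(2) 0.6771 × 173.9 × 0.009153 × 1.037 = 1.11762
(3) 0.009318 × 4.64 × 0.1432 × 191.6 = 1.18626
Highest is cycle (3) at 1.1863 (>1, arbitrage).

1.1863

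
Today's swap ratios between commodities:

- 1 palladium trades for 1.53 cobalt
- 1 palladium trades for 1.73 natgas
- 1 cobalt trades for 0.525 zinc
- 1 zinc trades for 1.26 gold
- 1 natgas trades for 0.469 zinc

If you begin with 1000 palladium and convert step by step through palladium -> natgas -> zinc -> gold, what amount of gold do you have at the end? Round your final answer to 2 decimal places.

1000 palladium × 1.73 = 1730 natgas
1730 natgas × 0.469 = 811.37 zinc
811.37 zinc × 1.26 = 1022.3262 gold

1022.33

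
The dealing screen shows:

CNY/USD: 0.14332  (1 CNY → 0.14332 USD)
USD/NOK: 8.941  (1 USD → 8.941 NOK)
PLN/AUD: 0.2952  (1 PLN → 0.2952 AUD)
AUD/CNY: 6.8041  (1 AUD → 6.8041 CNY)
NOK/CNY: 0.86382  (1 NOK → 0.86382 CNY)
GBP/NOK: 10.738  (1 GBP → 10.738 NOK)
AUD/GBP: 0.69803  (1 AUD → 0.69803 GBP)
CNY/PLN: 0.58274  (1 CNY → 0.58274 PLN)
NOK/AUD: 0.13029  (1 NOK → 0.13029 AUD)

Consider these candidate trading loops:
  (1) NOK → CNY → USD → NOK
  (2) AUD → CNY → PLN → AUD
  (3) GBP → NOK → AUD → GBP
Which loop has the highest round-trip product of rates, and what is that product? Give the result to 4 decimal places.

(1) 0.86382 × 0.14332 × 8.941 = 1.10692
(2) 6.8041 × 0.58274 × 0.2952 = 1.17047
(3) 10.738 × 0.13029 × 0.69803 = 0.97658
Highest is cycle (2) at 1.1705 (>1, arbitrage).

1.1705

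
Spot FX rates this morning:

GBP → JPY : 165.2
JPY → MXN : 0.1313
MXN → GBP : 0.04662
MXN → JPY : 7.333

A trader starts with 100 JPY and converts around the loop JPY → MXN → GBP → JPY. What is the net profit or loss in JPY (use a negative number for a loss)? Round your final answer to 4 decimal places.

100 JPY × 0.1313 = 13.13 MXN
13.13 MXN × 0.04662 = 0.6121206 GBP
0.6121206 GBP × 165.2 = 101.12232312 JPY
Net change: 101.12232312 − 100 = 1.12232312 JPY

1.1223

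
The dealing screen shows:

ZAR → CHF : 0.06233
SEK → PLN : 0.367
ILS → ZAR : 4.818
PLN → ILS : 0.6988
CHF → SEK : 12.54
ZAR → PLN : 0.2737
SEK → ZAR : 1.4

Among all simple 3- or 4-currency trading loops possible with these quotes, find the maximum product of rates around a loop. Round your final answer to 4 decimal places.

1.0943

CHF→SEK→ZAR→CHF: 12.54 × 1.4 × 0.06233 = 1.09427
ILS→ZAR→PLN→ILS: 4.818 × 0.2737 × 0.6988 = 0.92150
Maximum is CHF→SEK→ZAR→CHF at 1.0943; arbitrage exists.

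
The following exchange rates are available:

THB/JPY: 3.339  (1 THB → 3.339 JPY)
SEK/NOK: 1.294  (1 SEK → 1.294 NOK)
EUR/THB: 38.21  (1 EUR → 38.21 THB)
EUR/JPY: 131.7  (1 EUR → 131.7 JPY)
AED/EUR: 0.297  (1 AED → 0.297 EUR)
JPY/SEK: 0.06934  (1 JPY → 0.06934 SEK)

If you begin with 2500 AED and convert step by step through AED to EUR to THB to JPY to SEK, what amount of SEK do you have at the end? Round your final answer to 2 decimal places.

2500 AED × 0.297 = 742.5 EUR
742.5 EUR × 38.21 = 28370.925 THB
28370.925 THB × 3.339 = 94730.518575 JPY
94730.518575 JPY × 0.06934 = 6568.6141579905 SEK

6568.61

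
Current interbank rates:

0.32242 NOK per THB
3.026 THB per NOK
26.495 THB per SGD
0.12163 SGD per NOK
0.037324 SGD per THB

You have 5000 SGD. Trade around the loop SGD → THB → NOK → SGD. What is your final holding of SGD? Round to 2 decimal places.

5195.13

5000 SGD × 26.495 = 132475 THB
132475 THB × 0.32242 = 42712.5895 NOK
42712.5895 NOK × 0.12163 = 5195.132260885 SGD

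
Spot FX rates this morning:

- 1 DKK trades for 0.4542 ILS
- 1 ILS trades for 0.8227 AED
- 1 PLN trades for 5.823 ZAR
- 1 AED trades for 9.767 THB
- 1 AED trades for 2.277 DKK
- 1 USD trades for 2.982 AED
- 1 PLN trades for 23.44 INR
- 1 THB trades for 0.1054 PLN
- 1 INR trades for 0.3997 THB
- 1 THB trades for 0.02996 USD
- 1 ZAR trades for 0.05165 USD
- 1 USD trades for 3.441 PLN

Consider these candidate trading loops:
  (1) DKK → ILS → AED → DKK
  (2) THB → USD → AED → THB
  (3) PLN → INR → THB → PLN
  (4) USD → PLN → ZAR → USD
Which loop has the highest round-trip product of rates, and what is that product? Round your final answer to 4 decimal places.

1.0349

(1) 0.4542 × 0.8227 × 2.277 = 0.85085
(2) 0.02996 × 2.982 × 9.767 = 0.87259
(3) 23.44 × 0.3997 × 0.1054 = 0.98749
(4) 3.441 × 5.823 × 0.05165 = 1.03491
Highest is cycle (4) at 1.0349 (>1, arbitrage).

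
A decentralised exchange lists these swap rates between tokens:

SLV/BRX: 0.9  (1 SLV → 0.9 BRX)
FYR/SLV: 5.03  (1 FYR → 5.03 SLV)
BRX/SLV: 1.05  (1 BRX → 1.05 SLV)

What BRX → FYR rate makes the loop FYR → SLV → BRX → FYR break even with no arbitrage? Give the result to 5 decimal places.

0.22090

Known legs of the cycle: 5.03 × 0.9 = 4.527
For no arbitrage the full-cycle product must be 1, so the missing rate is 1 / 4.527 ≈ 0.2208968.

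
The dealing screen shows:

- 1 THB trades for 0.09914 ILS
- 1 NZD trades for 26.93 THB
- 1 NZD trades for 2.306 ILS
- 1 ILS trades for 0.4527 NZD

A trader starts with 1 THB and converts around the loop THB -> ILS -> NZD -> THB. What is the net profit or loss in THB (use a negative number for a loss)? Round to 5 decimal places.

1 THB × 0.09914 = 0.09914 ILS
0.09914 ILS × 0.4527 = 0.044880678 NZD
0.044880678 NZD × 26.93 = 1.20863665854 THB
Net change: 1.20863665854 − 1 = 0.20863665854 THB

0.20864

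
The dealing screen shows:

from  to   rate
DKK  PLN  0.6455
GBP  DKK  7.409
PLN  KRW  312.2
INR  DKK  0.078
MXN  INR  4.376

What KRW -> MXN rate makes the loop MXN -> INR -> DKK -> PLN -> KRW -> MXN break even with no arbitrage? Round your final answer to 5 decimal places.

0.01454

Known legs of the cycle: 4.376 × 0.078 × 0.6455 × 312.2 = 68.7861593328
For no arbitrage the full-cycle product must be 1, so the missing rate is 1 / 68.7861593328 ≈ 0.0145378.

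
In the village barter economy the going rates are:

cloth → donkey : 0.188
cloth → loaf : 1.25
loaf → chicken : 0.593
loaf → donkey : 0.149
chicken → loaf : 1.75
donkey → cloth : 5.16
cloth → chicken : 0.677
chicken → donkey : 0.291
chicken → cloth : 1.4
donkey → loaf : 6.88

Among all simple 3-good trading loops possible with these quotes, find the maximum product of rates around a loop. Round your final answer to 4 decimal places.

1.1872

chicken→donkey→loaf→chicken: 0.291 × 6.88 × 0.593 = 1.18723
chicken→cloth→loaf→chicken: 1.4 × 1.25 × 0.593 = 1.03775
chicken→donkey→cloth→chicken: 0.291 × 5.16 × 0.677 = 1.01656
cloth→loaf→donkey→cloth: 1.25 × 0.149 × 5.16 = 0.96105
Maximum is chicken→donkey→loaf→chicken at 1.1872; arbitrage exists.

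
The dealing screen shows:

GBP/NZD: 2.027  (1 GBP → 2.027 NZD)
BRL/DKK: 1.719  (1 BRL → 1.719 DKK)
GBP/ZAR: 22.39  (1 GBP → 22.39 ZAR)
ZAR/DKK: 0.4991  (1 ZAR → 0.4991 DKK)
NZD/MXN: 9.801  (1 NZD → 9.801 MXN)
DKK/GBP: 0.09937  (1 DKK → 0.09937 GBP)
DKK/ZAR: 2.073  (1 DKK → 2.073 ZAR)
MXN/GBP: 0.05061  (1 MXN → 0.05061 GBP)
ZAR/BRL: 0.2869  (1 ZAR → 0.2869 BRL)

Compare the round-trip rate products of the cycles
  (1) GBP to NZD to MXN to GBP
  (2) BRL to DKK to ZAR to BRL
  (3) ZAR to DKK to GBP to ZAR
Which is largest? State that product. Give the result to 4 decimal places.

1.1104

(1) 2.027 × 9.801 × 0.05061 = 1.00545
(2) 1.719 × 2.073 × 0.2869 = 1.02236
(3) 0.4991 × 0.09937 × 22.39 = 1.11044
Highest is cycle (3) at 1.1104 (>1, arbitrage).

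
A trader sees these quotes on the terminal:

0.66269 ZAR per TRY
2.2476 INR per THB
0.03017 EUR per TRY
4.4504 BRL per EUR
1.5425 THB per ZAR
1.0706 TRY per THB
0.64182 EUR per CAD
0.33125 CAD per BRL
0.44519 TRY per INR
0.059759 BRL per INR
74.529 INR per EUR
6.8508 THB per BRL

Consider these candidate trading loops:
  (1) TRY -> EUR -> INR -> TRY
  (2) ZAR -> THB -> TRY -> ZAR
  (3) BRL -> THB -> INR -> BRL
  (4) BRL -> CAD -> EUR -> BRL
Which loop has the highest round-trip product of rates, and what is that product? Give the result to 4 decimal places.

1.0944

(1) 0.03017 × 74.529 × 0.44519 = 1.00103
(2) 1.5425 × 1.0706 × 0.66269 = 1.09437
(3) 6.8508 × 2.2476 × 0.059759 = 0.92016
(4) 0.33125 × 0.64182 × 4.4504 = 0.94617
Highest is cycle (2) at 1.0944 (>1, arbitrage).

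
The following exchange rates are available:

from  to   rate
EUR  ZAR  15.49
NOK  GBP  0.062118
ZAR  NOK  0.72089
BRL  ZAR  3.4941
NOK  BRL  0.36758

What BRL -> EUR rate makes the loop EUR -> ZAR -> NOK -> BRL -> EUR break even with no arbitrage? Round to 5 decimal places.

Known legs of the cycle: 15.49 × 0.72089 × 0.36758 = 4.104613718638
For no arbitrage the full-cycle product must be 1, so the missing rate is 1 / 4.104613718638 ≈ 0.2436283.

0.24363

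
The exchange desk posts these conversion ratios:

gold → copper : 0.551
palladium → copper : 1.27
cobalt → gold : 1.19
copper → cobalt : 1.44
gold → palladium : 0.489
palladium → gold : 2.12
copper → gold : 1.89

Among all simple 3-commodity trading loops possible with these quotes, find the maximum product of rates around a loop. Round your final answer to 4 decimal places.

1.1737

gold→palladium→copper→gold: 0.489 × 1.27 × 1.89 = 1.17375
cobalt→gold→copper→cobalt: 1.19 × 0.551 × 1.44 = 0.94419
Maximum is gold→palladium→copper→gold at 1.1737; arbitrage exists.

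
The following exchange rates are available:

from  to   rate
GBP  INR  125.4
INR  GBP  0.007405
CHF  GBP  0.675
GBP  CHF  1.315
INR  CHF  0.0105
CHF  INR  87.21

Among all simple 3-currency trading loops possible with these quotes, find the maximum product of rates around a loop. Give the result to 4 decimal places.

INR→CHF→GBP→INR: 0.0105 × 0.675 × 125.4 = 0.88877
INR→GBP→CHF→INR: 0.007405 × 1.315 × 87.21 = 0.84921
Maximum is INR→CHF→GBP→INR at 0.8888; no arbitrage — every cycle loses value.

0.8888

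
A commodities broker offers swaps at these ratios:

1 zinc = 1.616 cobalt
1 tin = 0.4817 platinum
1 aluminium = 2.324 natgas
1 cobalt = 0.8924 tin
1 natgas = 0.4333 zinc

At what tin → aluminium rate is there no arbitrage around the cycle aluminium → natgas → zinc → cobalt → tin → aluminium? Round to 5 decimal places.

0.68861

Known legs of the cycle: 2.324 × 0.4333 × 1.616 × 0.8924 = 1.45219765392128
For no arbitrage the full-cycle product must be 1, so the missing rate is 1 / 1.45219765392128 ≈ 0.6886115.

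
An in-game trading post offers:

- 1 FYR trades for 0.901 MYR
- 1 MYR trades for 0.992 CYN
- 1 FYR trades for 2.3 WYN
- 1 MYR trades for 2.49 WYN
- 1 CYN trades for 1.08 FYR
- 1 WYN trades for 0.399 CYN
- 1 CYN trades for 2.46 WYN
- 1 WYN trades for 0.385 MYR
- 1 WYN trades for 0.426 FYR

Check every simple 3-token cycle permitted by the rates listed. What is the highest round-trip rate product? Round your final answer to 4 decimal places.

0.9911

CYN→FYR→WYN→CYN: 1.08 × 2.3 × 0.399 = 0.99112
CYN→FYR→MYR→CYN: 1.08 × 0.901 × 0.992 = 0.96530
MYR→WYN→FYR→MYR: 2.49 × 0.426 × 0.901 = 0.95573
CYN→WYN→MYR→CYN: 2.46 × 0.385 × 0.992 = 0.93952
Maximum is CYN→FYR→WYN→CYN at 0.9911; no arbitrage — every cycle loses value.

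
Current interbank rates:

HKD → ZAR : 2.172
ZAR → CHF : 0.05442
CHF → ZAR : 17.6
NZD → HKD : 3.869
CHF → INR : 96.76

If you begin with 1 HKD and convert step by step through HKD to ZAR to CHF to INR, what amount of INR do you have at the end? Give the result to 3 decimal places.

11.437

1 HKD × 2.172 = 2.172 ZAR
2.172 ZAR × 0.05442 = 0.11820024 CHF
0.11820024 CHF × 96.76 = 11.4370552224 INR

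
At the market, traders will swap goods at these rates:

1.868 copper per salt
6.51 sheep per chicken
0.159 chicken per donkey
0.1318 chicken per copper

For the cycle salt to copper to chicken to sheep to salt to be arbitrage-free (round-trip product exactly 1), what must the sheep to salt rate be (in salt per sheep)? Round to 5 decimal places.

0.62392

Known legs of the cycle: 1.868 × 0.1318 × 6.51 = 1.602777624
For no arbitrage the full-cycle product must be 1, so the missing rate is 1 / 1.602777624 ≈ 0.6239169.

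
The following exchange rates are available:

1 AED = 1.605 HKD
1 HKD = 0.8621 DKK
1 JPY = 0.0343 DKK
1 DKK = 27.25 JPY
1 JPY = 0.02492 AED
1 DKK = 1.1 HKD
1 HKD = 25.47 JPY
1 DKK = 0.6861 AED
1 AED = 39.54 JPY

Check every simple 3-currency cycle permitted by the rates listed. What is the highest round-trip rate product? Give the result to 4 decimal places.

1.0187

AED→HKD→JPY→AED: 1.605 × 25.47 × 0.02492 = 1.01871
HKD→JPY→DKK→HKD: 25.47 × 0.0343 × 1.1 = 0.96098
AED→HKD→DKK→AED: 1.605 × 0.8621 × 0.6861 = 0.94934
AED→JPY→DKK→AED: 39.54 × 0.0343 × 0.6861 = 0.93050
Maximum is AED→HKD→JPY→AED at 1.0187; arbitrage exists.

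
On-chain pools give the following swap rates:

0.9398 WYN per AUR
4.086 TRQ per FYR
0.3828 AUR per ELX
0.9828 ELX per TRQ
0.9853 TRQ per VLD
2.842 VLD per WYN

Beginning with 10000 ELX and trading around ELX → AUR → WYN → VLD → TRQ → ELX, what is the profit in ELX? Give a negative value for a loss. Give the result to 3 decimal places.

10000 ELX × 0.3828 = 3828 AUR
3828 AUR × 0.9398 = 3597.5544 WYN
3597.5544 WYN × 2.842 = 10224.2496048 VLD
10224.2496048 VLD × 0.9853 = 10073.95313560944 TRQ
10073.95313560944 TRQ × 0.9828 = 9900.681141676957632 ELX
Net change: 9900.681141676957632 − 10000 = -99.318858323042368 ELX

-99.319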